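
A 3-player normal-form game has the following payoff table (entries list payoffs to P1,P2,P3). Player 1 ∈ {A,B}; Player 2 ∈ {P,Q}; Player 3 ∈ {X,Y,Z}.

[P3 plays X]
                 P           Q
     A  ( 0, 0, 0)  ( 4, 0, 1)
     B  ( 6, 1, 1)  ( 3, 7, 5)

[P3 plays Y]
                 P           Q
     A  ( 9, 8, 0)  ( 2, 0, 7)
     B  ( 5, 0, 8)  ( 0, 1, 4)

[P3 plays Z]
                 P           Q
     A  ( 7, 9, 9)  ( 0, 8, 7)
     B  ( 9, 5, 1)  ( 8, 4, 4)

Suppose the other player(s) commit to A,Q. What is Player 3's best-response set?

u_3(X vs A,Q) = 1
u_3(Y vs A,Q) = 7
u_3(Z vs A,Q) = 7
max payoff 7 at {Y,Z}

BR_3 = {Y,Z}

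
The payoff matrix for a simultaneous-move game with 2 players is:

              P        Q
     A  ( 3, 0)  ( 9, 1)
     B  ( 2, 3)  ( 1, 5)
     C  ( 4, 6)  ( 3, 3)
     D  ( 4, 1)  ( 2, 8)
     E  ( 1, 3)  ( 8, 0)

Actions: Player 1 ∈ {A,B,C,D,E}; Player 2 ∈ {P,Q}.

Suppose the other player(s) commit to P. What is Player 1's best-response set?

argmax u_1 = {C,D}

u_1(A vs P) = 3
u_1(B vs P) = 2
u_1(C vs P) = 4
u_1(D vs P) = 4
u_1(E vs P) = 1
max payoff 4 at {C,D}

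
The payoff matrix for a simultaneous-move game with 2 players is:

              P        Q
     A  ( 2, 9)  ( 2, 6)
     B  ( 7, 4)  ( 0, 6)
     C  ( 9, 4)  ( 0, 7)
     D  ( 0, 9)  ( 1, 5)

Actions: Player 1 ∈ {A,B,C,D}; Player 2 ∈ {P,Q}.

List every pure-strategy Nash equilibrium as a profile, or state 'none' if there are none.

No pure NE.

(A,P): not NE [P1→C gives 9>2]
(A,Q): not NE [P2→P gives 9>6]
(B,P): not NE [P1→C gives 9>7; P2→Q gives 6>4]
(B,Q): not NE [P1→A gives 2>0]
(C,P): not NE [P2→Q gives 7>4]
(C,Q): not NE [P1→A gives 2>0]
(D,P): not NE [P1→C gives 9>0]
(D,Q): not NE [P1→A gives 2>1; P2→P gives 9>5]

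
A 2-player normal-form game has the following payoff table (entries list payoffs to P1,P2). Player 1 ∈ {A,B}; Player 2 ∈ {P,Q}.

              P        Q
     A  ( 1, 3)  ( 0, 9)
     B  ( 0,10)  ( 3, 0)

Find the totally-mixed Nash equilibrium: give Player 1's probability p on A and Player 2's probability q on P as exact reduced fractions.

P1 indiff ⇒ q·1+(1-q)·0 = q·0+(1-q)·3 ⇒ q(1) = (1-q)(3) ⇒ q = 3/4
P2 indiff ⇒ p·3+(1-p)·10 = p·9+(1-p)·0 ⇒ p(-6) = (1-p)(-10) ⇒ p = 5/8

(p,q) = (5/8, 3/4)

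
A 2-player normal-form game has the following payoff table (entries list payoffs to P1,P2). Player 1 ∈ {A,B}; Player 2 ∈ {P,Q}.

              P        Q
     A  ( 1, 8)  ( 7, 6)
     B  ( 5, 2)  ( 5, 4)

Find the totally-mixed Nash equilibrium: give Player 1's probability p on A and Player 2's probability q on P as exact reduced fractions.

(p,q) = (1/2, 1/3)

P1 indiff ⇒ q·1+(1-q)·7 = q·5+(1-q)·5 ⇒ q(-4) = (1-q)(-2) ⇒ q = 1/3
P2 indiff ⇒ p·8+(1-p)·2 = p·6+(1-p)·4 ⇒ p(2) = (1-p)(2) ⇒ p = 1/2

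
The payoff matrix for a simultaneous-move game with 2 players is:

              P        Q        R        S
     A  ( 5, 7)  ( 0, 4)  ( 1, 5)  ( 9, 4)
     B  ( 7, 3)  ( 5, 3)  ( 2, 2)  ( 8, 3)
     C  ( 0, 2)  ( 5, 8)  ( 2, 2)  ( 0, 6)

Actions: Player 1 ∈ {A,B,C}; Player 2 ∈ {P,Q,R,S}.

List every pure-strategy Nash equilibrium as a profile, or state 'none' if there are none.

Nash profiles: (B,P), (B,Q), (C,Q)

(A,P): not NE [P1→B gives 7>5]
(A,Q): not NE [P1→C gives 5>0; P2→P gives 7>4]
(A,R): not NE [P1→C gives 2>1; P2→P gives 7>5]
(A,S): not NE [P2→P gives 7>4]
(B,P): NE
(B,Q): NE
(B,R): not NE [P2→S gives 3>2]
(B,S): not NE [P1→A gives 9>8]
(C,P): not NE [P1→B gives 7>0; P2→Q gives 8>2]
(C,Q): NE
(C,R): not NE [P2→Q gives 8>2]
(C,S): not NE [P1→A gives 9>0; P2→Q gives 8>6]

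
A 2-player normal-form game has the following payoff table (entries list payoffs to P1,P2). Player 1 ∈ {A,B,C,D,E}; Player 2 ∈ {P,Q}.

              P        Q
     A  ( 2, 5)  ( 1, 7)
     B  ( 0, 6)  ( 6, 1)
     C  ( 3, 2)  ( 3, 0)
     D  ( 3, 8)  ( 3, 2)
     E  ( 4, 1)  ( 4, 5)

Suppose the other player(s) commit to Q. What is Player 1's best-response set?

BR_1 = {B}

u_1(A vs Q) = 1
u_1(B vs Q) = 6
u_1(C vs Q) = 3
u_1(D vs Q) = 3
u_1(E vs Q) = 4
max payoff 6 at {B}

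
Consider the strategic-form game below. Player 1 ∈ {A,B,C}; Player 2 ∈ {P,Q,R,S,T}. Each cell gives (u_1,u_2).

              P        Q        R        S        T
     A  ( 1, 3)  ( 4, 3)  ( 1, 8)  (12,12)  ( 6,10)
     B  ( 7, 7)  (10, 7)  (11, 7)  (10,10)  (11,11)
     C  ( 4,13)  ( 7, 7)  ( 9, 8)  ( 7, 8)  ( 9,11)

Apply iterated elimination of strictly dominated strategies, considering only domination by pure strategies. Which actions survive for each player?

Remaining: P1:{A,B} P2:{S,T}

P1 drop C (B beats it: P:7>4 Q:10>7 R:11>9 S:10>7 T:11>9)
P2 drop P (S beats it: A:12>3 B:10>7)
P2 drop Q (S beats it: A:12>3 B:10>7)
P2 drop R (S beats it: A:12>8 B:10>7)
P1→{A,B} P2→{S,T}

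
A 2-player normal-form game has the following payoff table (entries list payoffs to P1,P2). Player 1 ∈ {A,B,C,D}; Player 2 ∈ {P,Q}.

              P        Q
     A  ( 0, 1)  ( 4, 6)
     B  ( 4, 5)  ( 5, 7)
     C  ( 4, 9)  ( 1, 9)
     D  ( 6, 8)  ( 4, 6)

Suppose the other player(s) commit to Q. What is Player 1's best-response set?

u_1(A vs Q) = 4
u_1(B vs Q) = 5
u_1(C vs Q) = 1
u_1(D vs Q) = 4
max payoff 5 at {B}

P1 best: {B}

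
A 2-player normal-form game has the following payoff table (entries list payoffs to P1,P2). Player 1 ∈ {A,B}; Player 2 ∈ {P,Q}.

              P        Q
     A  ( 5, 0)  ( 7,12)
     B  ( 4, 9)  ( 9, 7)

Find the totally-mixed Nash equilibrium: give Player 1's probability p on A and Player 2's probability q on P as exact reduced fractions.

P1 indiff ⇒ q·5+(1-q)·7 = q·4+(1-q)·9 ⇒ q(1) = (1-q)(2) ⇒ q = 2/3
P2 indiff ⇒ p·0+(1-p)·9 = p·12+(1-p)·7 ⇒ p(-12) = (1-p)(-2) ⇒ p = 1/7

P1 mixes 1/7 on A; P2 mixes 2/3 on P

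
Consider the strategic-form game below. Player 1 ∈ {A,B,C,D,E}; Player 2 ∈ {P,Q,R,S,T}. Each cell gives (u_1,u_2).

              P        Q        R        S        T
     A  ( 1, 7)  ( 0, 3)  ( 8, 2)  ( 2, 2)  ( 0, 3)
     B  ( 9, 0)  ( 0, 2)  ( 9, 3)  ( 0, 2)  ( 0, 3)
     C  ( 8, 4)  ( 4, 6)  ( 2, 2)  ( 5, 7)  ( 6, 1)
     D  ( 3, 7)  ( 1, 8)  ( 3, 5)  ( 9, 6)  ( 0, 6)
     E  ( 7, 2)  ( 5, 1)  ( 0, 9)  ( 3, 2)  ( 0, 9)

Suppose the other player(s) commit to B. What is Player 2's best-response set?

argmax u_2 = {R,T}

u_2(P vs B) = 0
u_2(Q vs B) = 2
u_2(R vs B) = 3
u_2(S vs B) = 2
u_2(T vs B) = 3
max payoff 3 at {R,T}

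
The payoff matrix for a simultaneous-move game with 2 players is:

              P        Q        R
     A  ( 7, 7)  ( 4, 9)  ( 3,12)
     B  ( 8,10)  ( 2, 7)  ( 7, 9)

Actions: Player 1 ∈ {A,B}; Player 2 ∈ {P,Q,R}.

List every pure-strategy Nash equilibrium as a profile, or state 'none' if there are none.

(A,P): not NE [P1→B gives 8>7; P2→R gives 12>7]
(A,Q): not NE [P2→R gives 12>9]
(A,R): not NE [P1→B gives 7>3]
(B,P): NE
(B,Q): not NE [P1→A gives 4>2; P2→P gives 10>7]
(B,R): not NE [P2→P gives 10>9]

Nash profiles: (B,P)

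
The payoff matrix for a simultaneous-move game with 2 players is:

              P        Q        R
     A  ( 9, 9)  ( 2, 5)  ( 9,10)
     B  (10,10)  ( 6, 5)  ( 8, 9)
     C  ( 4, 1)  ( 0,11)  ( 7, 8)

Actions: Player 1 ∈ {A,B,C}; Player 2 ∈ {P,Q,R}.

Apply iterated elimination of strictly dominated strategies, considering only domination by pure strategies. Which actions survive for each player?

P1 drop C (A beats it: P:9>4 Q:2>0 R:9>7)
P2 drop Q (P beats it: A:9>5 B:10>5)
P1→{A,B} P2→{P,R}

Remaining: P1:{A,B} P2:{P,R}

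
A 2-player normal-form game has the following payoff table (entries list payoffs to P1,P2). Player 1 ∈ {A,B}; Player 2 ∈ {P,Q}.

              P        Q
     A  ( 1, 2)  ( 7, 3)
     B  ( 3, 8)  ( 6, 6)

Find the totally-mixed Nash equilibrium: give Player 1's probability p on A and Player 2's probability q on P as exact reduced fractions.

p=2/3, q=1/3

P1 indiff ⇒ q·1+(1-q)·7 = q·3+(1-q)·6 ⇒ q(-2) = (1-q)(-1) ⇒ q = 1/3
P2 indiff ⇒ p·2+(1-p)·8 = p·3+(1-p)·6 ⇒ p(-1) = (1-p)(-2) ⇒ p = 2/3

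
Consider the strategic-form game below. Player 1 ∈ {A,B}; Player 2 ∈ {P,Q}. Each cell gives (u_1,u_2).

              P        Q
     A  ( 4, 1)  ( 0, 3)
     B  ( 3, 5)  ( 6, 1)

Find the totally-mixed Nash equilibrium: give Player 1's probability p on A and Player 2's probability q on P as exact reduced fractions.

p=2/3, q=6/7

P1 indiff ⇒ q·4+(1-q)·0 = q·3+(1-q)·6 ⇒ q(1) = (1-q)(6) ⇒ q = 6/7
P2 indiff ⇒ p·1+(1-p)·5 = p·3+(1-p)·1 ⇒ p(-2) = (1-p)(-4) ⇒ p = 2/3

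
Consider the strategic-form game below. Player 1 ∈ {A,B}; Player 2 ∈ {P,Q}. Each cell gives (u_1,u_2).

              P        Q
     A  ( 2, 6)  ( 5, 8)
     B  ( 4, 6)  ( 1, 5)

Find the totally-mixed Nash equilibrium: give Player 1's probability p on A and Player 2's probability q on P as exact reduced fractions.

(p,q) = (1/3, 2/3)

P1 indiff ⇒ q·2+(1-q)·5 = q·4+(1-q)·1 ⇒ q(-2) = (1-q)(-4) ⇒ q = 2/3
P2 indiff ⇒ p·6+(1-p)·6 = p·8+(1-p)·5 ⇒ p(-2) = (1-p)(-1) ⇒ p = 1/3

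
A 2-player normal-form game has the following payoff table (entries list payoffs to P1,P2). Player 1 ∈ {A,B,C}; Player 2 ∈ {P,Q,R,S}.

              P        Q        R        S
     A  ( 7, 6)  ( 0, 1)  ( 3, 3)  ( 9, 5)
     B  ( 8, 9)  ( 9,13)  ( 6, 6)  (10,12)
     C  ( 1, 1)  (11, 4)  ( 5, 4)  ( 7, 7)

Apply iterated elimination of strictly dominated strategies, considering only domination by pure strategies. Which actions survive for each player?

Remaining: P1:{B,C} P2:{Q,S}

P1 drop A (B beats it: P:8>7 Q:9>0 R:6>3 S:10>9)
P2 drop P (Q beats it: B:13>9 C:4>1)
P2 drop R (S beats it: B:12>6 C:7>4)
P1→{B,C} P2→{Q,S}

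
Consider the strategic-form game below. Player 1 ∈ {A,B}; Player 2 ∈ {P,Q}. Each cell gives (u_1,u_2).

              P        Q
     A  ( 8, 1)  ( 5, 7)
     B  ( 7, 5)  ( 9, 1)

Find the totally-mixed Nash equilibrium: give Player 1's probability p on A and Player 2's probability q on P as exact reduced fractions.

P1 indiff ⇒ q·8+(1-q)·5 = q·7+(1-q)·9 ⇒ q(1) = (1-q)(4) ⇒ q = 4/5
P2 indiff ⇒ p·1+(1-p)·5 = p·7+(1-p)·1 ⇒ p(-6) = (1-p)(-4) ⇒ p = 2/5

(p,q) = (2/5, 4/5)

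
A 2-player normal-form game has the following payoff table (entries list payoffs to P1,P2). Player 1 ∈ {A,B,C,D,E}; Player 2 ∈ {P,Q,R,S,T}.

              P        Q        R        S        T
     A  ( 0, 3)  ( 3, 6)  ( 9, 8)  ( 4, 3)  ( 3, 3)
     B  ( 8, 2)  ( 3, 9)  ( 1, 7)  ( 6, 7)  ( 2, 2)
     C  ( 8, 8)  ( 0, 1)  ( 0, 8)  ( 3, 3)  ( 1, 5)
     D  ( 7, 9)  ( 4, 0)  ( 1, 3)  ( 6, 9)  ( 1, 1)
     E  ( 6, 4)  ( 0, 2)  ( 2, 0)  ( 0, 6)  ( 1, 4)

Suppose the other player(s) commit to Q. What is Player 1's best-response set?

u_1(A vs Q) = 3
u_1(B vs Q) = 3
u_1(C vs Q) = 0
u_1(D vs Q) = 4
u_1(E vs Q) = 0
max payoff 4 at {D}

BR_1 = {D}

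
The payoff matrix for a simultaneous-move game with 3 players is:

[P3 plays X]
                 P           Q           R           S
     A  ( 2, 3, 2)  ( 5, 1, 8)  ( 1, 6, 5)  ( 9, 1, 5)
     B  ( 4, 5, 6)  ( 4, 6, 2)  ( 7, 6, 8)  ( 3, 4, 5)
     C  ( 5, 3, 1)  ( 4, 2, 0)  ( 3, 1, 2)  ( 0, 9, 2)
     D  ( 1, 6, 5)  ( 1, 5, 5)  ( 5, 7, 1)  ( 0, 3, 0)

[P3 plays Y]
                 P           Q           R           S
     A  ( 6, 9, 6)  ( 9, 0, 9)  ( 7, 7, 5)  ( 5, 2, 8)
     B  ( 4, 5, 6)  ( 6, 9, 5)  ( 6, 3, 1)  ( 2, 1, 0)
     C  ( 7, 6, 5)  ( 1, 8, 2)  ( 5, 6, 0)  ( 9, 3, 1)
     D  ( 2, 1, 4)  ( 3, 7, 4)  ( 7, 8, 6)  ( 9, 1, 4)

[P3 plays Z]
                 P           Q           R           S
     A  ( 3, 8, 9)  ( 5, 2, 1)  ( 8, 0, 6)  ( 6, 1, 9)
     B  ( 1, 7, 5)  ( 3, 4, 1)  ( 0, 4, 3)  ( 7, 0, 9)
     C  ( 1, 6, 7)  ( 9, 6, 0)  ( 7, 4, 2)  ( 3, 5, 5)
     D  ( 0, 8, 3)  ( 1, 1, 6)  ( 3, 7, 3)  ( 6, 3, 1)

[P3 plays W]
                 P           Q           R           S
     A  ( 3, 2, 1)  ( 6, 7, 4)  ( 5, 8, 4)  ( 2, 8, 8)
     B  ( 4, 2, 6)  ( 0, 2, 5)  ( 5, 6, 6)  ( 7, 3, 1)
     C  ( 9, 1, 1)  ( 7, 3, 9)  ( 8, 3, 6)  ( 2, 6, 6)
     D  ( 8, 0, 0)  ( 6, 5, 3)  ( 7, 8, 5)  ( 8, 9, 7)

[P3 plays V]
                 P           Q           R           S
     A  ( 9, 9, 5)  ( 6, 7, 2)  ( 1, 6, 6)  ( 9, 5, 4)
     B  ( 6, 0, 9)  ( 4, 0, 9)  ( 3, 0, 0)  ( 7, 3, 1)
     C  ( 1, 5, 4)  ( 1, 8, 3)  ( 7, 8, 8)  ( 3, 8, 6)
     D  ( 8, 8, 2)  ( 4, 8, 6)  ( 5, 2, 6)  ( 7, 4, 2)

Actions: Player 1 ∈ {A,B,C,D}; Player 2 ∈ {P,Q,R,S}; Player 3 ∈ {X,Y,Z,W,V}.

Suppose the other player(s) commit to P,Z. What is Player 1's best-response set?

u_1(A vs P,Z) = 3
u_1(B vs P,Z) = 1
u_1(C vs P,Z) = 1
u_1(D vs P,Z) = 0
max payoff 3 at {A}

argmax u_1 = {A}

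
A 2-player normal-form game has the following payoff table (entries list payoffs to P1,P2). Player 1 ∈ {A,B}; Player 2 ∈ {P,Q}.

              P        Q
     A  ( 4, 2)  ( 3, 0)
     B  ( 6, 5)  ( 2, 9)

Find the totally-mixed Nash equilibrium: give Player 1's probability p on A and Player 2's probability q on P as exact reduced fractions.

P1 mixes 2/3 on A; P2 mixes 1/3 on P

P1 indiff ⇒ q·4+(1-q)·3 = q·6+(1-q)·2 ⇒ q(-2) = (1-q)(-1) ⇒ q = 1/3
P2 indiff ⇒ p·2+(1-p)·5 = p·0+(1-p)·9 ⇒ p(2) = (1-p)(4) ⇒ p = 2/3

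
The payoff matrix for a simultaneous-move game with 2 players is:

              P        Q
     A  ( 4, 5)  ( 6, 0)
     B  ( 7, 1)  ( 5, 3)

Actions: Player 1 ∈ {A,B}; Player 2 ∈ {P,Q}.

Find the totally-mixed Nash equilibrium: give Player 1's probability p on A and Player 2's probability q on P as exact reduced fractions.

P1 indiff ⇒ q·4+(1-q)·6 = q·7+(1-q)·5 ⇒ q(-3) = (1-q)(-1) ⇒ q = 1/4
P2 indiff ⇒ p·5+(1-p)·1 = p·0+(1-p)·3 ⇒ p(5) = (1-p)(2) ⇒ p = 2/7

p=2/7, q=1/4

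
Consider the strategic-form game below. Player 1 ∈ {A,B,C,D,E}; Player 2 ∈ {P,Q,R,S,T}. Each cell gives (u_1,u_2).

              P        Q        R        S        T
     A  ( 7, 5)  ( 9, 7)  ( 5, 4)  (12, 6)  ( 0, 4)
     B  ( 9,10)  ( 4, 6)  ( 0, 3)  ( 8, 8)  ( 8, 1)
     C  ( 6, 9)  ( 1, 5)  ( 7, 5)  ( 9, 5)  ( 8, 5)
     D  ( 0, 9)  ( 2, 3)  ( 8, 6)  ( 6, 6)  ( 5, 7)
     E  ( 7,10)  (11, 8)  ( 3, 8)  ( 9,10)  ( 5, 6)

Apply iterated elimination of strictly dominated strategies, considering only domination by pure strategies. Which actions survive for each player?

P2 drop R (P beats it: A:5>4 B:10>3 C:9>5 D:9>6 E:10>8)
P1 drop D (B beats it: P:9>0 Q:4>2 S:8>6 T:8>5)
P2 drop T (P beats it: A:5>4 B:10>1 C:9>5 E:10>6)
P1 drop C (A beats it: P:7>6 Q:9>1 S:12>9)
P1→{A,B,E} P2→{P,Q,S}

IESDS → P1:{A,B,E} P2:{P,Q,S}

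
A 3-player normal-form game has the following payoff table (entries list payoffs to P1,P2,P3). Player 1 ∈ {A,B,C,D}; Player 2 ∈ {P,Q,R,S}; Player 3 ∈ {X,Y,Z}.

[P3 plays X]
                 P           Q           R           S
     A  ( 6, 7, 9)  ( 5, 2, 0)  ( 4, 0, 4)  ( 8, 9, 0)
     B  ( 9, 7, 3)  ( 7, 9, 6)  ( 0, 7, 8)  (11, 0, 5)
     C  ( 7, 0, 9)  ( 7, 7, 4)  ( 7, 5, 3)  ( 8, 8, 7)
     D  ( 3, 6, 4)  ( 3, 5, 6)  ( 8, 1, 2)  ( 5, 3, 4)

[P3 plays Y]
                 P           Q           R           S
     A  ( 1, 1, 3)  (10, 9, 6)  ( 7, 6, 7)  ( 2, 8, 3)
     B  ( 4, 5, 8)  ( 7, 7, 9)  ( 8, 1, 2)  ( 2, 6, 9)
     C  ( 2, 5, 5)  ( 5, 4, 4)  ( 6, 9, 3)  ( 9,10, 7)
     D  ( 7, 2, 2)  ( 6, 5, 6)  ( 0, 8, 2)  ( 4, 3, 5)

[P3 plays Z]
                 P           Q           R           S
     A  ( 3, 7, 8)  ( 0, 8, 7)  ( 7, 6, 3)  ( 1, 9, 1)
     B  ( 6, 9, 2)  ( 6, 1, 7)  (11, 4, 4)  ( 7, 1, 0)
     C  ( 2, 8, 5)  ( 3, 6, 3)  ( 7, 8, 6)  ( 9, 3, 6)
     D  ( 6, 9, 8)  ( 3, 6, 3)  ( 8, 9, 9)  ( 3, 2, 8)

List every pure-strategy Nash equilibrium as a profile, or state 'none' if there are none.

Nash profiles: (C,S,Y), (D,P,Z)

(A,P,X): not NE [P1→B gives 9>6; P2→S gives 9>7]
(A,P,Y): not NE [P1→D gives 7>1; P2→Q gives 9>1; P3→X gives 9>3]
(A,P,Z): not NE [P1→D gives 6>3; P2→S gives 9>7; P3→X gives 9>8]
(A,Q,X): not NE [P1→C gives 7>5; P2→S gives 9>2; P3→Z gives 7>0]
(A,Q,Y): not NE [P3→Z gives 7>6]
(A,Q,Z): not NE [P1→B gives 6>0; P2→S gives 9>8]
(A,R,X): not NE [P1→D gives 8>4; P2→S gives 9>0; P3→Y gives 7>4]
(A,R,Y): not NE [P1→B gives 8>7; P2→Q gives 9>6]
(A,R,Z): not NE [P1→B gives 11>7; P2→S gives 9>6; P3→Y gives 7>3]
(A,S,X): not NE [P1→B gives 11>8; P3→Y gives 3>0]
(A,S,Y): not NE [P1→C gives 9>2; P2→Q gives 9>8]
(A,S,Z): not NE [P1→C gives 9>1; P3→Y gives 3>1]
(B,P,X): not NE [P2→Q gives 9>7; P3→Y gives 8>3]
(B,P,Y): not NE [P1→D gives 7>4; P2→Q gives 7>5]
(B,P,Z): not NE [P3→Y gives 8>2]
(B,Q,X): not NE [P3→Y gives 9>6]
(B,Q,Y): not NE [P1→A gives 10>7]
(B,Q,Z): not NE [P2→P gives 9>1; P3→Y gives 9>7]
(B,R,X): not NE [P1→D gives 8>0; P2→Q gives 9>7]
(B,R,Y): not NE [P2→Q gives 7>1; P3→X gives 8>2]
(B,R,Z): not NE [P2→P gives 9>4; P3→X gives 8>4]
(B,S,X): not NE [P2→Q gives 9>0; P3→Y gives 9>5]
(B,S,Y): not NE [P1→C gives 9>2; P2→Q gives 7>6]
(B,S,Z): not NE [P1→C gives 9>7; P2→P gives 9>1; P3→Y gives 9>0]
(C,P,X): not NE [P1→B gives 9>7; P2→S gives 8>0]
(C,P,Y): not NE [P1→D gives 7>2; P2→S gives 10>5; P3→X gives 9>5]
(C,P,Z): not NE [P1→D gives 6>2; P3→X gives 9>5]
(C,Q,X): not NE [P2→S gives 8>7]
(C,Q,Y): not NE [P1→A gives 10>5; P2→S gives 10>4]
(C,Q,Z): not NE [P1→B gives 6>3; P2→R gives 8>6; P3→Y gives 4>3]
(C,R,X): not NE [P1→D gives 8>7; P2→S gives 8>5; P3→Z gives 6>3]
(C,R,Y): not NE [P1→B gives 8>6; P2→S gives 10>9; P3→Z gives 6>3]
(C,R,Z): not NE [P1→B gives 11>7]
(C,S,X): not NE [P1→B gives 11>8]
(C,S,Y): NE
(C,S,Z): not NE [P2→R gives 8>3; P3→Y gives 7>6]
(D,P,X): not NE [P1→B gives 9>3; P3→Z gives 8>4]
(D,P,Y): not NE [P2→R gives 8>2; P3→Z gives 8>2]
(D,P,Z): NE
(D,Q,X): not NE [P1→C gives 7>3; P2→P gives 6>5]
(D,Q,Y): not NE [P1→A gives 10>6; P2→R gives 8>5]
(D,Q,Z): not NE [P1→B gives 6>3; P2→R gives 9>6; P3→Y gives 6>3]
(D,R,X): not NE [P2→P gives 6>1; P3→Z gives 9>2]
(D,R,Y): not NE [P1→B gives 8>0; P3→Z gives 9>2]
(D,R,Z): not NE [P1→B gives 11>8]
(D,S,X): not NE [P1→B gives 11>5; P2→P gives 6>3; P3→Z gives 8>4]
(D,S,Y): not NE [P1→C gives 9>4; P2→R gives 8>3; P3→Z gives 8>5]
(D,S,Z): not NE [P1→C gives 9>3; P2→R gives 9>2]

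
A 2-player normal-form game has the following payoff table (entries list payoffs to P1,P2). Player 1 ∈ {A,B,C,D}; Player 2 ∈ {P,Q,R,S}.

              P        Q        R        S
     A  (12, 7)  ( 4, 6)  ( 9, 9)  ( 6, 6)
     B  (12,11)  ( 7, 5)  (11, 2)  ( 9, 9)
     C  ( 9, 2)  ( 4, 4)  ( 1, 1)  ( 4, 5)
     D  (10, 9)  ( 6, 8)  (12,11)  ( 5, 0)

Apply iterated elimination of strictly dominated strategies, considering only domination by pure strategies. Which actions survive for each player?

P1 drop C (B beats it: P:12>9 Q:7>4 R:11>1 S:9>4)
P2 drop Q (P beats it: A:7>6 B:11>5 D:9>8)
P2 drop S (P beats it: A:7>6 B:11>9 D:9>0)
P1→{A,B,D} P2→{P,R}

Survivors P1:{A,B,D} P2:{P,R}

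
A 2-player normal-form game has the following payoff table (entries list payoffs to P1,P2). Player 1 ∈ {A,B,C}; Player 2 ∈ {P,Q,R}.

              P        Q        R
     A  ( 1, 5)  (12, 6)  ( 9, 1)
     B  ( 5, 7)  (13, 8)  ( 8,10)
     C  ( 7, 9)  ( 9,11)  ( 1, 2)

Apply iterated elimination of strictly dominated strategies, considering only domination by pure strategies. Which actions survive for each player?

Survivors P1:{A,B} P2:{Q,R}

P2 drop P (Q beats it: A:6>5 B:8>7 C:11>9)
P1 drop C (A beats it: Q:12>9 R:9>1)
P1→{A,B} P2→{Q,R}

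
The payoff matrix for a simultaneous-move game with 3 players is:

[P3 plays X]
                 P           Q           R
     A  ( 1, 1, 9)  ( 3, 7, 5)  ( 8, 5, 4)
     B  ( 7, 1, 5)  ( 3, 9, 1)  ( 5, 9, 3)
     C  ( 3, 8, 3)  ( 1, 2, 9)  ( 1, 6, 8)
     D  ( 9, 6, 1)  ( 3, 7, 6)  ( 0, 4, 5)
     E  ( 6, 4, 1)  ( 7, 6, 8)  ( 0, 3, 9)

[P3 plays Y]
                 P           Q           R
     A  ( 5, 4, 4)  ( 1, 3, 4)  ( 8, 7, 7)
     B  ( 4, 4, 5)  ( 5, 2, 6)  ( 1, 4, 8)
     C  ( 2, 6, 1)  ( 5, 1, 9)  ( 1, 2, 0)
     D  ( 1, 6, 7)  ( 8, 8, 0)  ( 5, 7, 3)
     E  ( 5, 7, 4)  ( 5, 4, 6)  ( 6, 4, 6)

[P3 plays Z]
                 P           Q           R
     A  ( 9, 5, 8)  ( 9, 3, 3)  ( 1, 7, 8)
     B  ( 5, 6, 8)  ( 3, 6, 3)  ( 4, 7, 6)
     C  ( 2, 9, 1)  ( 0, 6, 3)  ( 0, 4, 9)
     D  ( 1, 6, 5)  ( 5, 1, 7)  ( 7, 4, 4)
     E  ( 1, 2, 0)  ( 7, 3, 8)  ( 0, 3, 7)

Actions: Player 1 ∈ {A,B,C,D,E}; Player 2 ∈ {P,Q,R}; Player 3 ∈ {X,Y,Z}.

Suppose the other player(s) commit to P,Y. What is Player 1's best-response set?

u_1(A vs P,Y) = 5
u_1(B vs P,Y) = 4
u_1(C vs P,Y) = 2
u_1(D vs P,Y) = 1
u_1(E vs P,Y) = 5
max payoff 5 at {A,E}

BR_1 = {A,E}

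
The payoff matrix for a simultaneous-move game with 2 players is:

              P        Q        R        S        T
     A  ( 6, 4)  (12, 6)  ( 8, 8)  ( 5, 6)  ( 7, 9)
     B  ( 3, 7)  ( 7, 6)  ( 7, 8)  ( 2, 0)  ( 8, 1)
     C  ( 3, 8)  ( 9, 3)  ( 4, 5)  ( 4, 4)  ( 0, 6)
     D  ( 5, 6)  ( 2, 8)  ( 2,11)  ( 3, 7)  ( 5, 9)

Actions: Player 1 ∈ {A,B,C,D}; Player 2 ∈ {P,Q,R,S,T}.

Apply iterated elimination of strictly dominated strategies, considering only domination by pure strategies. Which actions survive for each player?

Survivors P1:{A,B} P2:{R,T}

P1 drop C (A beats it: P:6>3 Q:12>9 R:8>4 S:5>4 T:7>0)
P1 drop D (A beats it: P:6>5 Q:12>2 R:8>2 S:5>3 T:7>5)
P2 drop P (R beats it: A:8>4 B:8>7)
P2 drop Q (R beats it: A:8>6 B:8>6)
P2 drop S (R beats it: A:8>6 B:8>0)
P1→{A,B} P2→{R,T}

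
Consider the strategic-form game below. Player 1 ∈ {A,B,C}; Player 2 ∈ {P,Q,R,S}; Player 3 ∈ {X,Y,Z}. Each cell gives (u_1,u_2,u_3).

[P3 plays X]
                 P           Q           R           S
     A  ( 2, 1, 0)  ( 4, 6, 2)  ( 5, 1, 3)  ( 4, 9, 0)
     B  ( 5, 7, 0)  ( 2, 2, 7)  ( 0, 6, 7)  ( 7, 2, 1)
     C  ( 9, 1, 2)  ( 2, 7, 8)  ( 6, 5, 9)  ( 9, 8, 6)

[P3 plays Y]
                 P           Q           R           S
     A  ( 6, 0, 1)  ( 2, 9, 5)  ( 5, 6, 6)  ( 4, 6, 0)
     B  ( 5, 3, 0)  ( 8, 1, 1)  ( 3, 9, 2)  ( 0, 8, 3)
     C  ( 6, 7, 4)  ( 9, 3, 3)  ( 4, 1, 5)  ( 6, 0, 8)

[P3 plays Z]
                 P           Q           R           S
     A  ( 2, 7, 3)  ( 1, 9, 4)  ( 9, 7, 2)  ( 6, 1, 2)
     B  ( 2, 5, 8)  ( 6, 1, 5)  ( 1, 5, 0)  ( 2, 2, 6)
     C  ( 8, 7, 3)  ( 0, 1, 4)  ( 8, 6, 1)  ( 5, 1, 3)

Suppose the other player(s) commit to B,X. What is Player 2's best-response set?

argmax u_2 = {P}

u_2(P vs B,X) = 7
u_2(Q vs B,X) = 2
u_2(R vs B,X) = 6
u_2(S vs B,X) = 2
max payoff 7 at {P}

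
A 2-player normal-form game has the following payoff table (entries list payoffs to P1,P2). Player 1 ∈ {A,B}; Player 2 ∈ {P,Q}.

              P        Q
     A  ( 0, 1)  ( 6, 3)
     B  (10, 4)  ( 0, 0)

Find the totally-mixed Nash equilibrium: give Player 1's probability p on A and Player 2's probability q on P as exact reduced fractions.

P1 indiff ⇒ q·0+(1-q)·6 = q·10+(1-q)·0 ⇒ q(-10) = (1-q)(-6) ⇒ q = 3/8
P2 indiff ⇒ p·1+(1-p)·4 = p·3+(1-p)·0 ⇒ p(-2) = (1-p)(-4) ⇒ p = 2/3

P1 mixes 2/3 on A; P2 mixes 3/8 on P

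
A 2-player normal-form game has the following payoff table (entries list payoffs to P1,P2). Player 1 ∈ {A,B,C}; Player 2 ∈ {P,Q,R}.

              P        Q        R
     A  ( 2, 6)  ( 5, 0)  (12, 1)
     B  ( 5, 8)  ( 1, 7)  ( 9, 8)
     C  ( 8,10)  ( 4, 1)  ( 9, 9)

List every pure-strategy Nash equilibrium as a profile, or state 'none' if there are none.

PSNE = {(C,P)}

(A,P): not NE [P1→C gives 8>2]
(A,Q): not NE [P2→P gives 6>0]
(A,R): not NE [P2→P gives 6>1]
(B,P): not NE [P1→C gives 8>5]
(B,Q): not NE [P1→A gives 5>1; P2→R gives 8>7]
(B,R): not NE [P1→A gives 12>9]
(C,P): NE
(C,Q): not NE [P1→A gives 5>4; P2→P gives 10>1]
(C,R): not NE [P1→A gives 12>9; P2→P gives 10>9]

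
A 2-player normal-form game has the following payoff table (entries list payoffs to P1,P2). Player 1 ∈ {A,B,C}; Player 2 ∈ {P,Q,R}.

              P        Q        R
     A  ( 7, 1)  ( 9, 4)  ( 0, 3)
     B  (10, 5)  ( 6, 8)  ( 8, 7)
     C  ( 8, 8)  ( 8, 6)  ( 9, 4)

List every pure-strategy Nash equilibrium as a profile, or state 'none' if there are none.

PSNE = {(A,Q)}

(A,P): not NE [P1→B gives 10>7; P2→Q gives 4>1]
(A,Q): NE
(A,R): not NE [P1→C gives 9>0; P2→Q gives 4>3]
(B,P): not NE [P2→Q gives 8>5]
(B,Q): not NE [P1→A gives 9>6]
(B,R): not NE [P1→C gives 9>8; P2→Q gives 8>7]
(C,P): not NE [P1→B gives 10>8]
(C,Q): not NE [P1→A gives 9>8; P2→P gives 8>6]
(C,R): not NE [P2→P gives 8>4]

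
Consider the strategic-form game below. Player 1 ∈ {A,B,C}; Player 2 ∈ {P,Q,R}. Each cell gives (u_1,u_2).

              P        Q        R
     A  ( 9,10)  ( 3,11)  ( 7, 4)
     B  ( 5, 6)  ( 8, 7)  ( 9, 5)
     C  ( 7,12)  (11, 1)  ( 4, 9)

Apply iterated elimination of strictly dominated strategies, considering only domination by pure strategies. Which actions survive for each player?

P2 drop R (P beats it: A:10>4 B:6>5 C:12>9)
P1 drop B (C beats it: P:7>5 Q:11>8)
P1→{A,C} P2→{P,Q}

Survivors P1:{A,C} P2:{P,Q}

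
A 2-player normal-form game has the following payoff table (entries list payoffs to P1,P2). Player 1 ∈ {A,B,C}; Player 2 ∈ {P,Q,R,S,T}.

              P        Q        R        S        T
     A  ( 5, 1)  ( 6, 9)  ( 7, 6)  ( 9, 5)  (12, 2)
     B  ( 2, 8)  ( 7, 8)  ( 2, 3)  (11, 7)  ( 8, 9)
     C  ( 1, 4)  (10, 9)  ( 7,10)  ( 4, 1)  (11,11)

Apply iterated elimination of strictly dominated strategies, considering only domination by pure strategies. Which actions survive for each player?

P2 drop P (T beats it: A:2>1 B:9>8 C:11>4)
P2 drop S (Q beats it: A:9>5 B:8>7 C:9>1)
P1 drop B (C beats it: Q:10>7 R:7>2 T:11>8)
P1→{A,C} P2→{Q,R,T}

Survivors P1:{A,C} P2:{Q,R,T}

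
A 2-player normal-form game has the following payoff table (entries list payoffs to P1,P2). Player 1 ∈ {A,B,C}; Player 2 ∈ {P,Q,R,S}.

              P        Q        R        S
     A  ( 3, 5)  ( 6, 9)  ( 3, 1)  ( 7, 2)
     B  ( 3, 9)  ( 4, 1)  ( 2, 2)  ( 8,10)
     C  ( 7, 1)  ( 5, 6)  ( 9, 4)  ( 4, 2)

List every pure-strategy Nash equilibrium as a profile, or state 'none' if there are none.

(A,P): not NE [P1→C gives 7>3; P2→Q gives 9>5]
(A,Q): NE
(A,R): not NE [P1→C gives 9>3; P2→Q gives 9>1]
(A,S): not NE [P1→B gives 8>7; P2→Q gives 9>2]
(B,P): not NE [P1→C gives 7>3; P2→S gives 10>9]
(B,Q): not NE [P1→A gives 6>4; P2→S gives 10>1]
(B,R): not NE [P1→C gives 9>2; P2→S gives 10>2]
(B,S): NE
(C,P): not NE [P2→Q gives 6>1]
(C,Q): not NE [P1→A gives 6>5]
(C,R): not NE [P2→Q gives 6>4]
(C,S): not NE [P1→B gives 8>4; P2→Q gives 6>2]

PSNE = {(A,Q), (B,S)}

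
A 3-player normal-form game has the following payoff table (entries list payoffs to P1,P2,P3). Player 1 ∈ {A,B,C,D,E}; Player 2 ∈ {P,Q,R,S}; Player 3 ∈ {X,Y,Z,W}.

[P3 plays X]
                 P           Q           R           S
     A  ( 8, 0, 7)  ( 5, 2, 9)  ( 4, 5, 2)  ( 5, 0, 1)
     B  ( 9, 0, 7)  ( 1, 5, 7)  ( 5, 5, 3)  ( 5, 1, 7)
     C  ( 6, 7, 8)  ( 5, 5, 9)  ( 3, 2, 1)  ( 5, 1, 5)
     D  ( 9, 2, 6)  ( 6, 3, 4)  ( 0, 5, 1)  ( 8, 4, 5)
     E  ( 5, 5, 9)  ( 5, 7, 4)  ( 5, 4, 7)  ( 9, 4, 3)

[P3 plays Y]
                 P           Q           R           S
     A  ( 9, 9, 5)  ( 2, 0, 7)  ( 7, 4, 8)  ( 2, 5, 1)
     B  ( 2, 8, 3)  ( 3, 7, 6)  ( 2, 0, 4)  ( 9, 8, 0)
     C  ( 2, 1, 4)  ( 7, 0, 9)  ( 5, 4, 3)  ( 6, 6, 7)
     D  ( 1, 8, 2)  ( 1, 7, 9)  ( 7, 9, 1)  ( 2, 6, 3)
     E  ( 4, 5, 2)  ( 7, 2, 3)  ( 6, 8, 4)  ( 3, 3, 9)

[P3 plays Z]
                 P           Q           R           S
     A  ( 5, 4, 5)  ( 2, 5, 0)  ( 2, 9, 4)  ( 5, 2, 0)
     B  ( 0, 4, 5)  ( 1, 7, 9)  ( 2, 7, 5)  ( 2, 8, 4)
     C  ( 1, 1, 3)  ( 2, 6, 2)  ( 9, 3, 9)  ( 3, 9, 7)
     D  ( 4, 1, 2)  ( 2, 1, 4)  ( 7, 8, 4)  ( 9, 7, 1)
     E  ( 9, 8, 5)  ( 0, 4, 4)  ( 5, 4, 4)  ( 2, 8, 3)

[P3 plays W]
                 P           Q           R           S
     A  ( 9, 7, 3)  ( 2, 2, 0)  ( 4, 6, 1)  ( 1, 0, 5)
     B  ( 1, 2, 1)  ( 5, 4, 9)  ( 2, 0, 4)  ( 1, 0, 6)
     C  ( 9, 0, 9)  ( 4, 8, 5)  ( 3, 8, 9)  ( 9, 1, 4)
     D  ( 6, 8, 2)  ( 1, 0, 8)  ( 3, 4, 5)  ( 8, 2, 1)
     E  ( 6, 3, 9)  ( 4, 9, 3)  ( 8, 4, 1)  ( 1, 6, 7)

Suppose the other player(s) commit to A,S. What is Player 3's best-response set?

argmax u_3 = {W}

u_3(X vs A,S) = 1
u_3(Y vs A,S) = 1
u_3(Z vs A,S) = 0
u_3(W vs A,S) = 5
max payoff 5 at {W}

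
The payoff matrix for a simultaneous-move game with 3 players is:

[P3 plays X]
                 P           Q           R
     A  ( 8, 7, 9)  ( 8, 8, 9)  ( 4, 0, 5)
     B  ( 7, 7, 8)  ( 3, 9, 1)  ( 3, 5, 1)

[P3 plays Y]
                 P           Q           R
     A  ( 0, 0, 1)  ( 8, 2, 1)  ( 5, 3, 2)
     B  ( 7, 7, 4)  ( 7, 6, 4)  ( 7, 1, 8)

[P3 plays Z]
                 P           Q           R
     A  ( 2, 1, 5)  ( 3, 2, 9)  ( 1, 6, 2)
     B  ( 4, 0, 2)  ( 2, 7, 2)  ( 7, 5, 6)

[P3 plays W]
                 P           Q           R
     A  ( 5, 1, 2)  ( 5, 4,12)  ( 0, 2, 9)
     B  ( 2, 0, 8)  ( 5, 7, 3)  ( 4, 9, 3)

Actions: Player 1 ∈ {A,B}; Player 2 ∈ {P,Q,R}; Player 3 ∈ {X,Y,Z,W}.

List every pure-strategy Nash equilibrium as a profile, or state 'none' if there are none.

Nash profiles: (A,Q,W)

(A,P,X): not NE [P2→Q gives 8>7]
(A,P,Y): not NE [P1→B gives 7>0; P2→R gives 3>0; P3→X gives 9>1]
(A,P,Z): not NE [P1→B gives 4>2; P2→R gives 6>1; P3→X gives 9>5]
(A,P,W): not NE [P2→Q gives 4>1; P3→X gives 9>2]
(A,Q,X): not NE [P3→W gives 12>9]
(A,Q,Y): not NE [P2→R gives 3>2; P3→W gives 12>1]
(A,Q,Z): not NE [P2→R gives 6>2; P3→W gives 12>9]
(A,Q,W): NE
(A,R,X): not NE [P2→Q gives 8>0; P3→W gives 9>5]
(A,R,Y): not NE [P1→B gives 7>5; P3→W gives 9>2]
(A,R,Z): not NE [P1→B gives 7>1; P3→W gives 9>2]
(A,R,W): not NE [P1→B gives 4>0; P2→Q gives 4>2]
(B,P,X): not NE [P1→A gives 8>7; P2→Q gives 9>7]
(B,P,Y): not NE [P3→W gives 8>4]
(B,P,Z): not NE [P2→Q gives 7>0; P3→W gives 8>2]
(B,P,W): not NE [P1→A gives 5>2; P2→R gives 9>0]
(B,Q,X): not NE [P1→A gives 8>3; P3→Y gives 4>1]
(B,Q,Y): not NE [P1→A gives 8>7; P2→P gives 7>6]
(B,Q,Z): not NE [P1→A gives 3>2; P3→Y gives 4>2]
(B,Q,W): not NE [P2→R gives 9>7; P3→Y gives 4>3]
(B,R,X): not NE [P1→A gives 4>3; P2→Q gives 9>5; P3→Y gives 8>1]
(B,R,Y): not NE [P2→P gives 7>1]
(B,R,Z): not NE [P2→Q gives 7>5; P3→Y gives 8>6]
(B,R,W): not NE [P3→Y gives 8>3]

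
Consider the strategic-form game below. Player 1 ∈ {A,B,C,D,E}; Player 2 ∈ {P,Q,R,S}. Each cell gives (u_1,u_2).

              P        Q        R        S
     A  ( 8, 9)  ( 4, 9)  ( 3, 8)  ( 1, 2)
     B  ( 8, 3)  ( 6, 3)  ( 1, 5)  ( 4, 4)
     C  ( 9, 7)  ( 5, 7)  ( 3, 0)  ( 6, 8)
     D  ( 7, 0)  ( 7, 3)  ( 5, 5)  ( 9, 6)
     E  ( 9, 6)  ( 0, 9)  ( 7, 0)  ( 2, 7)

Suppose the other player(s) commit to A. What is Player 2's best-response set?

u_2(P vs A) = 9
u_2(Q vs A) = 9
u_2(R vs A) = 8
u_2(S vs A) = 2
max payoff 9 at {P,Q}

BR_2 = {P,Q}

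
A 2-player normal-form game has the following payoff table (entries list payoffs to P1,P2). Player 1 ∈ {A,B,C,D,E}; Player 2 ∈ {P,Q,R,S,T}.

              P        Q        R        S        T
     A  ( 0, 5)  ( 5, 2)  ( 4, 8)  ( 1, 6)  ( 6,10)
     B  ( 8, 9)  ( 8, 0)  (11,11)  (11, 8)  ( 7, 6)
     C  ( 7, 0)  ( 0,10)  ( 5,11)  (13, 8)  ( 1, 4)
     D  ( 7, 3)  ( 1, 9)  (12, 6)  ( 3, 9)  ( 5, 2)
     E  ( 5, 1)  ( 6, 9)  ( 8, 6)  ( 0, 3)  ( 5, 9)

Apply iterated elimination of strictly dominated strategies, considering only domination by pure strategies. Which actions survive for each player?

Remaining: P1:{B,C,D} P2:{Q,R,S}

P1 drop A (B beats it: P:8>0 Q:8>5 R:11>4 S:11>1 T:7>6)
P1 drop E (B beats it: P:8>5 Q:8>6 R:11>8 S:11>0 T:7>5)
P2 drop P (R beats it: B:11>9 C:11>0 D:6>3)
P2 drop T (R beats it: B:11>6 C:11>4 D:6>2)
P1→{B,C,D} P2→{Q,R,S}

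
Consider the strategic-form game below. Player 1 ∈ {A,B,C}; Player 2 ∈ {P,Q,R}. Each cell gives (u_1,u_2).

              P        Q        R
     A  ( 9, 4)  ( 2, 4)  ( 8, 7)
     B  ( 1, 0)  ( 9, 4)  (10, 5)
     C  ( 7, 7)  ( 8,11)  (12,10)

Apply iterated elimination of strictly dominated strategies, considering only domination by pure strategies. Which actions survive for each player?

P2 drop P (R beats it: A:7>4 B:5>0 C:10>7)
P1 drop A (B beats it: Q:9>2 R:10>8)
P1→{B,C} P2→{Q,R}

Survivors P1:{B,C} P2:{Q,R}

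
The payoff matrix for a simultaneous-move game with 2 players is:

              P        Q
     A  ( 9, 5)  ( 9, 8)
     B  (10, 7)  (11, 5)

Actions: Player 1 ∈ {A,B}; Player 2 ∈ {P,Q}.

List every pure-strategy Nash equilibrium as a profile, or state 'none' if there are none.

NE set: (B,P)

(A,P): not NE [P1→B gives 10>9; P2→Q gives 8>5]
(A,Q): not NE [P1→B gives 11>9]
(B,P): NE
(B,Q): not NE [P2→P gives 7>5]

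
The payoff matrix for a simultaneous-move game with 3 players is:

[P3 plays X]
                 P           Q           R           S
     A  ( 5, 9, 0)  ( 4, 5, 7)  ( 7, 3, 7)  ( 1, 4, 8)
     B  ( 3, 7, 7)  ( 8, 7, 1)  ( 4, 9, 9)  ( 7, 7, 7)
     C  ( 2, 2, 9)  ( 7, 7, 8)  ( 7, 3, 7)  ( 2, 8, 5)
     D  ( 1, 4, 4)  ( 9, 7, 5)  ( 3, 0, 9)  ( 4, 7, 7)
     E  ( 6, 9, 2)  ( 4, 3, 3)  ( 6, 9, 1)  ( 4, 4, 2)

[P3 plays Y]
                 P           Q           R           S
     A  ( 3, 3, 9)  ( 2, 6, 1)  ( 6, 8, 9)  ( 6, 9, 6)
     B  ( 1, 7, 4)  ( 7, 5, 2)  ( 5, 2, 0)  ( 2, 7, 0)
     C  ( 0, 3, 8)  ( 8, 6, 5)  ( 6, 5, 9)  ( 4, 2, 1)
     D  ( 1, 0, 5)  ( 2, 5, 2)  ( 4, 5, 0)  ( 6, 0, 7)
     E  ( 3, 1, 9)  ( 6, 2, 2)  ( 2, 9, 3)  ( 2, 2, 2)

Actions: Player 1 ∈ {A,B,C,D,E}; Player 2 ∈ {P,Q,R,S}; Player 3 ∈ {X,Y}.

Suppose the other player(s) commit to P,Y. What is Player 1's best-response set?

u_1(A vs P,Y) = 3
u_1(B vs P,Y) = 1
u_1(C vs P,Y) = 0
u_1(D vs P,Y) = 1
u_1(E vs P,Y) = 3
max payoff 3 at {A,E}

BR_1 = {A,E}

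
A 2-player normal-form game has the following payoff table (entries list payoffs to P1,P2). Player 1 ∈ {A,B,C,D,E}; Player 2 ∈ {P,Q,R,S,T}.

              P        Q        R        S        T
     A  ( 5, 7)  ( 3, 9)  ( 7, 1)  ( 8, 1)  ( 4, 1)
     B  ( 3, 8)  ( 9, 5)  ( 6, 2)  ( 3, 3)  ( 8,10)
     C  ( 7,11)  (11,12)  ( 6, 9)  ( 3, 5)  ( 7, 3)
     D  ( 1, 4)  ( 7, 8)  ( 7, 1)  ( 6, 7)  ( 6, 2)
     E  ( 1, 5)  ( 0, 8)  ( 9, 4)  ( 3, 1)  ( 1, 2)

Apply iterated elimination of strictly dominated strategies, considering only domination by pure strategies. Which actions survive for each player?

P2 drop R (P beats it: A:7>1 B:8>2 C:11>9 D:4>1 E:5>4)
P1 drop E (A beats it: P:5>1 Q:3>0 S:8>3 T:4>1)
P2 drop S (Q beats it: A:9>1 B:5>3 C:12>5 D:8>7)
P1 drop A (C beats it: P:7>5 Q:11>3 T:7>4)
P1 drop D (B beats it: P:3>1 Q:9>7 T:8>6)
P1→{B,C} P2→{P,Q,T}

Remaining: P1:{B,C} P2:{P,Q,T}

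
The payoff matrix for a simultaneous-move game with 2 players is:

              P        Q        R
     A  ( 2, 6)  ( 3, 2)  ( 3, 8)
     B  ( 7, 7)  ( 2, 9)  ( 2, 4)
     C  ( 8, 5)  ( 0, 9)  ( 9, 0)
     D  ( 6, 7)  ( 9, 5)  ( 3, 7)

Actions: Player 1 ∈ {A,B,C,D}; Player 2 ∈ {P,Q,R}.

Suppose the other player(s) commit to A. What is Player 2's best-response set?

P2 best: {R}

u_2(P vs A) = 6
u_2(Q vs A) = 2
u_2(R vs A) = 8
max payoff 8 at {R}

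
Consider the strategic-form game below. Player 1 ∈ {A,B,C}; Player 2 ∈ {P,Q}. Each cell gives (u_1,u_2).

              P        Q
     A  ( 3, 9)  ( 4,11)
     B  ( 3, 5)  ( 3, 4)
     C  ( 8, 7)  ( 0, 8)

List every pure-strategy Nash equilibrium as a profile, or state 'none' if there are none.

NE set: (A,Q)

(A,P): not NE [P1→C gives 8>3; P2→Q gives 11>9]
(A,Q): NE
(B,P): not NE [P1→C gives 8>3]
(B,Q): not NE [P1→A gives 4>3; P2→P gives 5>4]
(C,P): not NE [P2→Q gives 8>7]
(C,Q): not NE [P1→A gives 4>0]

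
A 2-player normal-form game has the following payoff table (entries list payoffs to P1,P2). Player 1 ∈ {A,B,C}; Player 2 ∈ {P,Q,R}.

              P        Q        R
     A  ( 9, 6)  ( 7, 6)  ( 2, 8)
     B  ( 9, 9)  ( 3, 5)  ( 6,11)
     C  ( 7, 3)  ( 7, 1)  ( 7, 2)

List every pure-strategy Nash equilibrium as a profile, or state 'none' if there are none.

(A,P): not NE [P2→R gives 8>6]
(A,Q): not NE [P2→R gives 8>6]
(A,R): not NE [P1→C gives 7>2]
(B,P): not NE [P2→R gives 11>9]
(B,Q): not NE [P1→C gives 7>3; P2→R gives 11>5]
(B,R): not NE [P1→C gives 7>6]
(C,P): not NE [P1→B gives 9>7]
(C,Q): not NE [P2→P gives 3>1]
(C,R): not NE [P2→P gives 3>2]

PSNE: ∅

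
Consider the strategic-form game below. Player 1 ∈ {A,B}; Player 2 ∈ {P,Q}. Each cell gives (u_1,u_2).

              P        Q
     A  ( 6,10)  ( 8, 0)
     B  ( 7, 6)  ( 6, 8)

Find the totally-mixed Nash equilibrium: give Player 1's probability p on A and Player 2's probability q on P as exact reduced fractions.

p=1/6, q=2/3

P1 indiff ⇒ q·6+(1-q)·8 = q·7+(1-q)·6 ⇒ q(-1) = (1-q)(-2) ⇒ q = 2/3
P2 indiff ⇒ p·10+(1-p)·6 = p·0+(1-p)·8 ⇒ p(10) = (1-p)(2) ⇒ p = 1/6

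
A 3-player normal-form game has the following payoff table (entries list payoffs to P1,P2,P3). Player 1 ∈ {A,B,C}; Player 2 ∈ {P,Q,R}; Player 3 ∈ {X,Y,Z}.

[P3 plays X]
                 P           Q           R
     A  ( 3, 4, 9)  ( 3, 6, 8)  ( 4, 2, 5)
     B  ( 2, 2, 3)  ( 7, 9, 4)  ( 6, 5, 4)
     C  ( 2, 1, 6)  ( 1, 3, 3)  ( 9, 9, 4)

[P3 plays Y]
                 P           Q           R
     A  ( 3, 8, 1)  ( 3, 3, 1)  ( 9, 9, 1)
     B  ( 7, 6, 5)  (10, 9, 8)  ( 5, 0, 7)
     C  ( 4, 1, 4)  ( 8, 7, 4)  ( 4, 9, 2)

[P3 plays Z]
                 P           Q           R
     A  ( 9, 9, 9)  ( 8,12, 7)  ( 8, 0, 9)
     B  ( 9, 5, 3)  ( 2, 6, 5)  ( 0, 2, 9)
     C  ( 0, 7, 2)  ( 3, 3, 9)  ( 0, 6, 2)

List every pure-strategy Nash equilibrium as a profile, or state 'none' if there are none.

(A,P,X): not NE [P2→Q gives 6>4]
(A,P,Y): not NE [P1→B gives 7>3; P2→R gives 9>8; P3→Z gives 9>1]
(A,P,Z): not NE [P2→Q gives 12>9]
(A,Q,X): not NE [P1→B gives 7>3]
(A,Q,Y): not NE [P1→B gives 10>3; P2→R gives 9>3; P3→X gives 8>1]
(A,Q,Z): not NE [P3→X gives 8>7]
(A,R,X): not NE [P1→C gives 9>4; P2→Q gives 6>2; P3→Z gives 9>5]
(A,R,Y): not NE [P3→Z gives 9>1]
(A,R,Z): not NE [P2→Q gives 12>0]
(B,P,X): not NE [P1→A gives 3>2; P2→Q gives 9>2; P3→Y gives 5>3]
(B,P,Y): not NE [P2→Q gives 9>6]
(B,P,Z): not NE [P2→Q gives 6>5; P3→Y gives 5>3]
(B,Q,X): not NE [P3→Y gives 8>4]
(B,Q,Y): NE
(B,Q,Z): not NE [P1→A gives 8>2; P3→Y gives 8>5]
(B,R,X): not NE [P1→C gives 9>6; P2→Q gives 9>5; P3→Z gives 9>4]
(B,R,Y): not NE [P1→A gives 9>5; P2→Q gives 9>0; P3→Z gives 9>7]
(B,R,Z): not NE [P1→A gives 8>0; P2→Q gives 6>2]
(C,P,X): not NE [P1→A gives 3>2; P2→R gives 9>1]
(C,P,Y): not NE [P1→B gives 7>4; P2→R gives 9>1; P3→X gives 6>4]
(C,P,Z): not NE [P1→B gives 9>0; P3→X gives 6>2]
(C,Q,X): not NE [P1→B gives 7>1; P2→R gives 9>3; P3→Z gives 9>3]
(C,Q,Y): not NE [P1→B gives 10>8; P2→R gives 9>7; P3→Z gives 9>4]
(C,Q,Z): not NE [P1→A gives 8>3; P2→P gives 7>3]
(C,R,X): NE
(C,R,Y): not NE [P1→A gives 9>4; P3→X gives 4>2]
(C,R,Z): not NE [P1→A gives 8>0; P2→P gives 7>6; P3→X gives 4>2]

NE set: (B,Q,Y), (C,R,X)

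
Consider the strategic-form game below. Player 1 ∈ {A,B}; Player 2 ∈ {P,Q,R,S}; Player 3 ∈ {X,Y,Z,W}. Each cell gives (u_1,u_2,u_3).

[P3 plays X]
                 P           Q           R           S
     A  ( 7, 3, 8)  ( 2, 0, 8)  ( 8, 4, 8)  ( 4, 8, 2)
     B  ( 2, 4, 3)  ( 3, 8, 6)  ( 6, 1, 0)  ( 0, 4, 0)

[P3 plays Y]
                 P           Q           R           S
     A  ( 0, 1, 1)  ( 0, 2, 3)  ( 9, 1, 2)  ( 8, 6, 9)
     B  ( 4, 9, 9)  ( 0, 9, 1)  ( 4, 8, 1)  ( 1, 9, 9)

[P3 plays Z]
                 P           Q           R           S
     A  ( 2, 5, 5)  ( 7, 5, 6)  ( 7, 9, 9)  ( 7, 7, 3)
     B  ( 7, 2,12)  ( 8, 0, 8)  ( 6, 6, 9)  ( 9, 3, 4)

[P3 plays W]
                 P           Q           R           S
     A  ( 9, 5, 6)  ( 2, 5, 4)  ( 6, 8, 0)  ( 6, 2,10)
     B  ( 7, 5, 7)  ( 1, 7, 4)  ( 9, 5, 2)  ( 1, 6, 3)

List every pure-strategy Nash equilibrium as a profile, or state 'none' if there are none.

Nash profiles: (A,R,Z)

(A,P,X): not NE [P2→S gives 8>3]
(A,P,Y): not NE [P1→B gives 4>0; P2→S gives 6>1; P3→X gives 8>1]
(A,P,Z): not NE [P1→B gives 7>2; P2→R gives 9>5; P3→X gives 8>5]
(A,P,W): not NE [P2→R gives 8>5; P3→X gives 8>6]
(A,Q,X): not NE [P1→B gives 3>2; P2→S gives 8>0]
(A,Q,Y): not NE [P2→S gives 6>2; P3→X gives 8>3]
(A,Q,Z): not NE [P1→B gives 8>7; P2→R gives 9>5; P3→X gives 8>6]
(A,Q,W): not NE [P2→R gives 8>5; P3→X gives 8>4]
(A,R,X): not NE [P2→S gives 8>4; P3→Z gives 9>8]
(A,R,Y): not NE [P2→S gives 6>1; P3→Z gives 9>2]
(A,R,Z): NE
(A,R,W): not NE [P1→B gives 9>6; P3→Z gives 9>0]
(A,S,X): not NE [P3→W gives 10>2]
(A,S,Y): not NE [P3→W gives 10>9]
(A,S,Z): not NE [P1→B gives 9>7; P2→R gives 9>7; P3→W gives 10>3]
(A,S,W): not NE [P2→R gives 8>2]
(B,P,X): not NE [P1→A gives 7>2; P2→Q gives 8>4; P3→Z gives 12>3]
(B,P,Y): not NE [P3→Z gives 12>9]
(B,P,Z): not NE [P2→R gives 6>2]
(B,P,W): not NE [P1→A gives 9>7; P2→Q gives 7>5; P3→Z gives 12>7]
(B,Q,X): not NE [P3→Z gives 8>6]
(B,Q,Y): not NE [P3→Z gives 8>1]
(B,Q,Z): not NE [P2→R gives 6>0]
(B,Q,W): not NE [P1→A gives 2>1; P3→Z gives 8>4]
(B,R,X): not NE [P1→A gives 8>6; P2→Q gives 8>1; P3→Z gives 9>0]
(B,R,Y): not NE [P1→A gives 9>4; P2→S gives 9>8; P3→Z gives 9>1]
(B,R,Z): not NE [P1→A gives 7>6]
(B,R,W): not NE [P2→Q gives 7>5; P3→Z gives 9>2]
(B,S,X): not NE [P1→A gives 4>0; P2→Q gives 8>4; P3→Y gives 9>0]
(B,S,Y): not NE [P1→A gives 8>1]
(B,S,Z): not NE [P2→R gives 6>3; P3→Y gives 9>4]
(B,S,W): not NE [P1→A gives 6>1; P2→Q gives 7>6; P3→Y gives 9>3]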